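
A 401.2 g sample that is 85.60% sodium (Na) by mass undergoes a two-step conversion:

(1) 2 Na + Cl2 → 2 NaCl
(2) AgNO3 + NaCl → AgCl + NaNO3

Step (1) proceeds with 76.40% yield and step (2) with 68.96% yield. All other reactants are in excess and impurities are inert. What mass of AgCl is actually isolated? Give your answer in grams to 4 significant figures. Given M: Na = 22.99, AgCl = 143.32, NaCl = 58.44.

1128 g

Pure Na = 401.2 × 0.8560 = 343.43 g.
n(Na) = 343.43 / 22.99 = 14.938 mol.
Step 1 (Na:NaCl = 2:2): theoretical n(NaCl) = 14.938 mol; at 76.40% yield, n(NaCl) = 11.413 mol.
Step 2 (NaCl:AgCl = 1:1): theoretical n(AgCl) = 11.413 mol, so theoretical mass = 11.413 × 143.32 = 1635.7 g.
At 68.96% yield, actual mass of AgCl = 1635.7 × 0.6896 = 1128.0 g.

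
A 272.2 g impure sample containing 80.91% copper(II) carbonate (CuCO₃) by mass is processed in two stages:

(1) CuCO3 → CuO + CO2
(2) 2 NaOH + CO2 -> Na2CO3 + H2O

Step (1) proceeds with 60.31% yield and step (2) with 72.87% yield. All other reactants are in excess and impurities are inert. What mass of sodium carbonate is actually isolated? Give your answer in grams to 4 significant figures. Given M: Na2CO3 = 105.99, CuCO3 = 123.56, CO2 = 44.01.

Pure CuCO3 = 272.2 × 0.8091 = 220.24 g.
n(CuCO3) = 220.24 / 123.56 = 1.7824 mol.
Step 1 (CuCO3:CO2 = 1:1): theoretical n(CO2) = 1.7824 mol; at 60.31% yield, n(CO2) = 1.0750 mol.
Step 2 (CO2:Na2CO3 = 1:1): theoretical n(Na2CO3) = 1.0750 mol, so theoretical mass = 1.0750 × 105.99 = 113.94 g.
At 72.87% yield, actual mass of Na2CO3 = 113.94 × 0.7287 = 83.026 g.

83.03 g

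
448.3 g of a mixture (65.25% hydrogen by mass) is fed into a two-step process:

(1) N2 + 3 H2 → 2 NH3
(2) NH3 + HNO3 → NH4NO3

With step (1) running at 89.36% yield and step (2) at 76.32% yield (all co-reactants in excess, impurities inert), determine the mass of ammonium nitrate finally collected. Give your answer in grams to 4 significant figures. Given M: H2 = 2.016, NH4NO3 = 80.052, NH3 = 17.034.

Pure H2 = 448.3 × 0.6525 = 292.52 g.
n(H2) = 292.52 / 2.016 = 145.10 mol.
Step 1 (H2:NH3 = 3:2): theoretical n(NH3) = 96.731 mol; at 89.36% yield, n(NH3) = 86.439 mol.
Step 2 (NH3:NH4NO3 = 1:1): theoretical n(NH4NO3) = 86.439 mol, so theoretical mass = 86.439 × 80.052 = 6919.6 g.
At 76.32% yield, actual mass of NH4NO3 = 6919.6 × 0.7632 = 5281.1 g.

5281 g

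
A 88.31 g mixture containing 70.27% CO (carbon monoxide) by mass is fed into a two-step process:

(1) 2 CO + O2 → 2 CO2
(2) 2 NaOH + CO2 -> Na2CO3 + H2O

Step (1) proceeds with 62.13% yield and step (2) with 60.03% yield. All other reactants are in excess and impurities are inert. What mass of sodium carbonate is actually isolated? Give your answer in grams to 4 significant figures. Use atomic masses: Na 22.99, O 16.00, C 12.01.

Pure CO = 88.31 × 0.7027 = 62.055 g.
M(CO) = 12.01 + 16.00 = 28.01 g/mol.
M(Na2CO3) = 2(22.99) + 12.01 + 3(16.00) = 105.99 g/mol.
n(CO) = 62.055 / 28.01 = 2.2155 mol.
Step 1 (CO:CO2 = 2:2): theoretical n(CO2) = 2.2155 mol; at 62.13% yield, n(CO2) = 1.3765 mol.
Step 2 (CO2:Na2CO3 = 1:1): theoretical n(Na2CO3) = 1.3765 mol, so theoretical mass = 1.3765 × 105.99 = 145.89 g.
At 60.03% yield, actual mass of Na2CO3 = 145.89 × 0.6003 = 87.579 g.

87.58 g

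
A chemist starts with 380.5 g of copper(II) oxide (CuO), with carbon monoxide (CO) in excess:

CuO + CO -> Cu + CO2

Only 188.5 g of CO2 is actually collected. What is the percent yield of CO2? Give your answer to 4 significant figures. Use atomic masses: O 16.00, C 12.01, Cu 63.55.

M(CuO) = 63.55 + 16.00 = 79.55 g/mol.
M(CO2) = 12.01 + 2(16.00) = 44.01 g/mol.
n(CuO) = 380.50 g / 79.55 g/mol = 4.7832 mol.
From the equation the CuO:CO2 mole ratio is 1:1, so n(CO2) = 4.7832 × 1/1 = 4.7832 mol.
Mass of CO2 = 4.7832 mol × 44.01 g/mol = 210.51 g.
This is the theoretical yield. Percent yield = 188.5 g / 210.51 g × 100% = 89.546%.

89.55 %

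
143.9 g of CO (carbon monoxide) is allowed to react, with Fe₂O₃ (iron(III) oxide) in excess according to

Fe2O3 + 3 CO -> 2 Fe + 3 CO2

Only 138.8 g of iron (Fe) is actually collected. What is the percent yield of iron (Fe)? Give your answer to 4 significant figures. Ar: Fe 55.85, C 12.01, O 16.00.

M(CO) = 12.01 + 16.00 = 28.01 g/mol.
M(Fe) = 55.85 g/mol.
n(CO) = 143.90 g / 28.01 g/mol = 5.1375 mol.
From the equation the CO:Fe mole ratio is 3:2, so n(Fe) = 5.1375 × 2/3 = 3.4250 mol.
Mass of Fe = 3.4250 mol × 55.85 g/mol = 191.28 g.
This is the theoretical yield. Percent yield = 138.8 g / 191.28 g × 100% = 72.562%.

72.56 %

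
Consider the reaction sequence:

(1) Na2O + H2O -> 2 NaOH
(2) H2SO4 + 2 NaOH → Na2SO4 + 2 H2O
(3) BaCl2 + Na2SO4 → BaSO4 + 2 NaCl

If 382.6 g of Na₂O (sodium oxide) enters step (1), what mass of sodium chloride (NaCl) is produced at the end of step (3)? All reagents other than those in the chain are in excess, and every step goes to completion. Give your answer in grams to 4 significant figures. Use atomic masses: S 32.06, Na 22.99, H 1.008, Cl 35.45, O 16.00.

721.5 g

M(Na2O) = 2(22.99) + 16.00 = 61.98 g/mol.
M(NaCl) = 22.99 + 35.45 = 58.44 g/mol.
n(Na2O) = 382.6 / 61.98 = 6.1730 mol.
Reaction (1): Na2O→NaOH ratio 1:2 ⇒ n(NaOH) = 12.346 mol.
Reaction (2): NaOH→Na2SO4 ratio 2:1 ⇒ n(Na2SO4) = 6.1730 mol.
Reaction (3): Na2SO4→NaCl ratio 1:2 ⇒ n(NaCl) = 12.346 mol.
Mass of NaCl = 12.346 × 58.44 = 721.50 g.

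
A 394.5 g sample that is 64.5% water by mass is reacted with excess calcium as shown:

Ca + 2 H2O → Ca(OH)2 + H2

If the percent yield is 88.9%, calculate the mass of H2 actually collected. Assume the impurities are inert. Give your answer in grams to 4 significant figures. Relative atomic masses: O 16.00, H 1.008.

12.66 g

Pure H2O available = 394.5 g × 0.645 = 254.45 g.
M(H2O) = 2(1.008) + 16.00 = 18.016 g/mol.
M(H2) = 2(1.008) = 2.016 g/mol.
n(H2O) = 254.45 g / 18.016 g/mol = 14.124 mol.
From the equation the H2O:H2 mole ratio is 2:1, so n(H2) = 14.124 × 1/2 = 7.0618 mol.
Mass of H2 = 7.0618 mol × 2.016 g/mol = 14.237 g.
Actual mass collected = 14.237 g × 0.889 = 12.656 g.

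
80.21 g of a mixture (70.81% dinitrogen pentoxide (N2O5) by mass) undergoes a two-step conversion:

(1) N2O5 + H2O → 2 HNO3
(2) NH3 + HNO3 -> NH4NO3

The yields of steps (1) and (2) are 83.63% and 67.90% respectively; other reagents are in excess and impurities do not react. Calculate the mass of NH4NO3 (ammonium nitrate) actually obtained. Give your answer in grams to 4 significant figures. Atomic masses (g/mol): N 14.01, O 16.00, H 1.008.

47.80 g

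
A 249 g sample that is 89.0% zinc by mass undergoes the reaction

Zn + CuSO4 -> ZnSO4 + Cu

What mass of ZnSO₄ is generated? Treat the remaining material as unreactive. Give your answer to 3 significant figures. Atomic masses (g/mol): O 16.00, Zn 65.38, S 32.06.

547 g

Mass of pure Zn = 249 g × 0.890 = 221.6 g.
M(Zn) = 65.38 g/mol.
M(ZnSO4) = 65.38 + 32.06 + 4(16.00) = 161.44 g/mol.
n(Zn) = 221.6 g / 65.38 g/mol = 3.390 mol.
From the equation the Zn:ZnSO4 mole ratio is 1:1, so n(ZnSO4) = 3.390 × 1/1 = 3.390 mol.
Mass of ZnSO4 = 3.390 mol × 161.44 g/mol = 547.2 g.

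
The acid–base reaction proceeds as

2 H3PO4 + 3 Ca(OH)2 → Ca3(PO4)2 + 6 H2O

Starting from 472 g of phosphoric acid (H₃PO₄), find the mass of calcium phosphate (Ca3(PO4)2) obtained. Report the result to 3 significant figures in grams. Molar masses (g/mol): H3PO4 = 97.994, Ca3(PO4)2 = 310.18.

747 g

n(H3PO4) = 472.0 g / 97.994 g/mol = 4.817 mol.
From the equation the H3PO4:Ca3(PO4)2 mole ratio is 2:1, so n(Ca3(PO4)2) = 4.817 × 1/2 = 2.408 mol.
Mass of Ca3(PO4)2 = 2.408 mol × 310.18 g/mol = 747.0 g.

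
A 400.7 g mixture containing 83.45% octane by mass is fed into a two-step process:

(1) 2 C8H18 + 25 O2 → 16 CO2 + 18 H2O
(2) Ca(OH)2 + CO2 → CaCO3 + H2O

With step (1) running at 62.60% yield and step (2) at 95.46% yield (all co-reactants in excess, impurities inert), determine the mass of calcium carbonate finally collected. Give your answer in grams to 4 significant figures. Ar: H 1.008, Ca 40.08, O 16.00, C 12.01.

1401 g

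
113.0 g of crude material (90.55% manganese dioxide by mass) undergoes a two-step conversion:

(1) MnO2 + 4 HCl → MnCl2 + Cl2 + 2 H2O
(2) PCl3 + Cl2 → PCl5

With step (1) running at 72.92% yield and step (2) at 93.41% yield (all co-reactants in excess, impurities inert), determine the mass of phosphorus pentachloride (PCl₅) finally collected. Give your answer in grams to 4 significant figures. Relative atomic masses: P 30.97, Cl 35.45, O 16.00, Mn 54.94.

Pure MnO2 = 113.0 × 0.9055 = 102.32 g.
M(MnO2) = 54.94 + 2(16.00) = 86.94 g/mol.
M(PCl5) = 30.97 + 5(35.45) = 208.22 g/mol.
n(MnO2) = 102.32 / 86.94 = 1.1769 mol.
Step 1 (MnO2:Cl2 = 1:1): theoretical n(Cl2) = 1.1769 mol; at 72.92% yield, n(Cl2) = 0.85821 mol.
Step 2 (Cl2:PCl5 = 1:1): theoretical n(PCl5) = 0.85821 mol, so theoretical mass = 0.85821 × 208.22 = 178.70 g.
At 93.41% yield, actual mass of PCl5 = 178.70 × 0.9341 = 166.92 g.

166.9 g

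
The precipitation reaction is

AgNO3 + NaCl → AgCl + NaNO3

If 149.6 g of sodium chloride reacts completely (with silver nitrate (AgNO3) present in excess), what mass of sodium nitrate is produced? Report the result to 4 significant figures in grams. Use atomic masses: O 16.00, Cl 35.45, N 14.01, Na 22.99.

217.6 g

M(NaCl) = 22.99 + 35.45 = 58.44 g/mol.
M(NaNO3) = 22.99 + 14.01 + 3(16.00) = 85.00 g/mol.
n(NaCl) = 149.60 g / 58.44 g/mol = 2.5599 mol.
From the equation the NaCl:NaNO3 mole ratio is 1:1, so n(NaNO3) = 2.5599 × 1/1 = 2.5599 mol.
Mass of NaNO3 = 2.5599 mol × 85.00 g/mol = 217.59 g.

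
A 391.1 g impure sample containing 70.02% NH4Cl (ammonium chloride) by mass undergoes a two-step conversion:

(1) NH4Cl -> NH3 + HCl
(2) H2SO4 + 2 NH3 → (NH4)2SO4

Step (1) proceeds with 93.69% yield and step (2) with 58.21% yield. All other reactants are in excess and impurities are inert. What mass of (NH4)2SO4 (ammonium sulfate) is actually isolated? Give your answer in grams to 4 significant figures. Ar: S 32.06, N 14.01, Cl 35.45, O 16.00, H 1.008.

Pure NH4Cl = 391.1 × 0.7002 = 273.85 g.
M(NH4Cl) = 14.01 + 4(1.008) + 35.45 = 53.492 g/mol.
M((NH4)2SO4) = 2(14.01) + 8(1.008) + 32.06 + 4(16.00) = 132.144 g/mol.
n(NH4Cl) = 273.85 / 53.492 = 5.1194 mol.
Step 1 (NH4Cl:NH3 = 1:1): theoretical n(NH3) = 5.1194 mol; at 93.69% yield, n(NH3) = 4.7964 mol.
Step 2 (NH3:(NH4)2SO4 = 2:1): theoretical n((NH4)2SO4) = 2.3982 mol, so theoretical mass = 2.3982 × 132.144 = 316.91 g.
At 58.21% yield, actual mass of (NH4)2SO4 = 316.91 × 0.5821 = 184.47 g.

184.5 g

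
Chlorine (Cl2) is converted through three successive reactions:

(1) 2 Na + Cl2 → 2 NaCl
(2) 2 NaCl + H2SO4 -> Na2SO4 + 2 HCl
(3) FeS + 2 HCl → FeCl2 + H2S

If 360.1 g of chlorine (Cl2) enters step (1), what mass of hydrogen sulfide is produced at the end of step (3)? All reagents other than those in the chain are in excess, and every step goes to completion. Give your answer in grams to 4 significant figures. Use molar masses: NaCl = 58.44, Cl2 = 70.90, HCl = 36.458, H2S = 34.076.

n(Cl2) = 360.1 / 70.90 = 5.0790 mol.
Reaction (1): Cl2→NaCl ratio 1:2 ⇒ n(NaCl) = 10.158 mol.
Reaction (2): NaCl→HCl ratio 2:2 ⇒ n(HCl) = 10.158 mol.
Reaction (3): HCl→H2S ratio 2:1 ⇒ n(H2S) = 5.0790 mol.
Mass of H2S = 5.0790 × 34.076 = 173.07 g.

173.1 g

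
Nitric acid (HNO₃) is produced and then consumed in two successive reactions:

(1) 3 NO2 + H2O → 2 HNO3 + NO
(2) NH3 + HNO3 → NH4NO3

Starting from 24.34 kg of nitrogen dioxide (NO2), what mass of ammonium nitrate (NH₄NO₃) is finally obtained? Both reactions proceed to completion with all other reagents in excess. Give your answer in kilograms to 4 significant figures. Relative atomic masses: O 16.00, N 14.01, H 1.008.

M(NO2) = 14.01 + 2(16.00) = 46.01 g/mol.
M(NH4NO3) = 2(14.01) + 4(1.008) + 3(16.00) = 80.052 g/mol.
24.34 kg = 24340 g.
n(NO2) = 24340 / 46.01 = 529.02 mol.
Step 1 gives a 3:2 ratio of NO2 to HNO3, so n(HNO3) = 352.68 mol.
In step 2 the HNO3:NH4NO3 ratio is 1:1, so n(NH4NO3) = 352.68 mol.
Mass of NH4NO3 = 352.68 × 80.052 = 28232 g = 28.23 kg.

28.23 kg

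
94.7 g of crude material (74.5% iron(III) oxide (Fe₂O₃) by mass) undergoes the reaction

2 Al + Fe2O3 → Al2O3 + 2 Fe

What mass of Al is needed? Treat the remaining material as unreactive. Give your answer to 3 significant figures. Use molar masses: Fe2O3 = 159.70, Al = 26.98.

Mass of pure Fe2O3 = 94.7 g × 0.745 = 70.55 g.
n(Fe2O3) = 70.55 g / 159.70 g/mol = 0.4418 mol.
From the equation the Fe2O3:Al mole ratio is 1:2, so n(Al) = 0.4418 × 2/1 = 0.8836 mol.
Mass of Al = 0.8836 mol × 26.98 g/mol = 23.84 g.

23.8 g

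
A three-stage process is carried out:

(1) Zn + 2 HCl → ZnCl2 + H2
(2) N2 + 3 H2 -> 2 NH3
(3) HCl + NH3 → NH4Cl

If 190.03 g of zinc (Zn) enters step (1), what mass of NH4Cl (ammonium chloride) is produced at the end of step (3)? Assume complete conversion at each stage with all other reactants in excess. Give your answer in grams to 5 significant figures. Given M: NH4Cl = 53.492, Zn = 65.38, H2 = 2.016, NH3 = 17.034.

103.65 g

n(Zn) = 190.03 / 65.38 = 2.90655 mol.
Reaction (1): Zn→H2 ratio 1:1 ⇒ n(H2) = 2.90655 mol.
Reaction (2): H2→NH3 ratio 3:2 ⇒ n(NH3) = 1.93770 mol.
Reaction (3): NH3→NH4Cl ratio 1:1 ⇒ n(NH4Cl) = 1.93770 mol.
Mass of NH4Cl = 1.93770 × 53.492 = 103.651 g.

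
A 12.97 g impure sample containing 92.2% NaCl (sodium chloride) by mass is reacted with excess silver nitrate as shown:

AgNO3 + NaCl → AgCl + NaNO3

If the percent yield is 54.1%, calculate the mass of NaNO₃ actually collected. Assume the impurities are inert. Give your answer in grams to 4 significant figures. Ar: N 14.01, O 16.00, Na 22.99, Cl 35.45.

Pure NaCl available = 12.97 g × 0.922 = 11.958 g.
M(NaCl) = 22.99 + 35.45 = 58.44 g/mol.
M(NaNO3) = 22.99 + 14.01 + 3(16.00) = 85.00 g/mol.
n(NaCl) = 11.958 g / 58.44 g/mol = 0.20463 mol.
From the equation the NaCl:NaNO3 mole ratio is 1:1, so n(NaNO3) = 0.20463 × 1/1 = 0.20463 mol.
Mass of NaNO3 = 0.20463 mol × 85.00 g/mol = 17.393 g.
Actual mass collected = 17.393 g × 0.541 = 9.4097 g.

9.410 g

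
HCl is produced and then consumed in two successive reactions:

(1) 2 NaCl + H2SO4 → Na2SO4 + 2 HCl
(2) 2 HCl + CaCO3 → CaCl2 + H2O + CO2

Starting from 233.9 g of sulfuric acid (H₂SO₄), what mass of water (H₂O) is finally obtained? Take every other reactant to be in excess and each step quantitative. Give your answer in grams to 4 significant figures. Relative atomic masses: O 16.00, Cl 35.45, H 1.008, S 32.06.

M(H2SO4) = 2(1.008) + 32.06 + 4(16.00) = 98.076 g/mol.
M(H2O) = 2(1.008) + 16.00 = 18.016 g/mol.
n(H2SO4) = 233.90 / 98.076 = 2.3849 mol.
Step 1 gives a 1:2 ratio of H2SO4 to HCl, so n(HCl) = 4.7698 mol.
In step 2 the HCl:H2O ratio is 2:1, so n(H2O) = 2.3849 mol.
Mass of H2O = 2.3849 × 18.016 = 42.966 g.

42.97 g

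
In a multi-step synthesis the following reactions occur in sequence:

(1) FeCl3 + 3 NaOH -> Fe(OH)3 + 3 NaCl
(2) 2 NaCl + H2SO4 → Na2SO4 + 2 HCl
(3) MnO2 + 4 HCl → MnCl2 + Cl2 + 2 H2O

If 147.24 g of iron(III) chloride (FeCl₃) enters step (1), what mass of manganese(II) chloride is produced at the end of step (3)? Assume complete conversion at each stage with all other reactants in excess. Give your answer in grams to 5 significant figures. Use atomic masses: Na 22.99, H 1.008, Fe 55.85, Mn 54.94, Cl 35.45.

85.675 g

M(FeCl3) = 55.85 + 3(35.45) = 162.20 g/mol.
M(MnCl2) = 54.94 + 2(35.45) = 125.84 g/mol.
n(FeCl3) = 147.24 / 162.20 = 0.907768 mol.
Reaction (1): FeCl3→NaCl ratio 1:3 ⇒ n(NaCl) = 2.72330 mol.
Reaction (2): NaCl→HCl ratio 2:2 ⇒ n(HCl) = 2.72330 mol.
Reaction (3): HCl→MnCl2 ratio 4:1 ⇒ n(MnCl2) = 0.680826 mol.
Mass of MnCl2 = 0.680826 × 125.84 = 85.6752 g.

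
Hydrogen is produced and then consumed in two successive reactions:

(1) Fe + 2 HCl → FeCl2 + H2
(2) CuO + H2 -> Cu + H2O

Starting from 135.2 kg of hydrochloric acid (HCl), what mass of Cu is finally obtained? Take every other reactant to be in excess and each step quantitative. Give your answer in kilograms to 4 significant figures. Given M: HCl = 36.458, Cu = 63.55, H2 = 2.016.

135.2 kg = 135200 g.
n(HCl) = 135200 / 36.458 = 3708.4 mol.
Step 1 gives a 2:1 ratio of HCl to H2, so n(H2) = 1854.2 mol.
In step 2 the H2:Cu ratio is 1:1, so n(Cu) = 1854.2 mol.
Mass of Cu = 1854.2 × 63.55 = 117830 g = 117.8 kg.

117.8 kg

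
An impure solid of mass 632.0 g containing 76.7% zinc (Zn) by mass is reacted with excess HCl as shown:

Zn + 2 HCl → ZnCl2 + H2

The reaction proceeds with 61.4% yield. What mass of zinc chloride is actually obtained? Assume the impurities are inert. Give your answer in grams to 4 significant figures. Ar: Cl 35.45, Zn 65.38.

Pure Zn available = 632.0 g × 0.767 = 484.74 g.
M(Zn) = 65.38 g/mol.
M(ZnCl2) = 65.38 + 2(35.45) = 136.28 g/mol.
n(Zn) = 484.74 g / 65.38 g/mol = 7.4143 mol.
From the equation the Zn:ZnCl2 mole ratio is 1:1, so n(ZnCl2) = 7.4143 × 1/1 = 7.4143 mol.
Mass of ZnCl2 = 7.4143 mol × 136.28 g/mol = 1010.4 g.
Actual mass collected = 1010.4 g × 0.614 = 620.39 g.

620.4 g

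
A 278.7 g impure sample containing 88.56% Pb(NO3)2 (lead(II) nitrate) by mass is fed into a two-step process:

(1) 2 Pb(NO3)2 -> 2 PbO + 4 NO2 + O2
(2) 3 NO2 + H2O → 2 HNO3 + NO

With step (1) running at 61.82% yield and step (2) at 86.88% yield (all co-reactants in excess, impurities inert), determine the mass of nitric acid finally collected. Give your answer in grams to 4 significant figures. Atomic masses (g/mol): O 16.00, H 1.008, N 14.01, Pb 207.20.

Pure Pb(NO3)2 = 278.7 × 0.8856 = 246.82 g.
M(Pb(NO3)2) = 207.20 + 2(14.01) + 6(16.00) = 331.22 g/mol.
M(HNO3) = 1.008 + 14.01 + 3(16.00) = 63.018 g/mol.
n(Pb(NO3)2) = 246.82 / 331.22 = 0.74517 mol.
Step 1 (Pb(NO3)2:NO2 = 2:4): theoretical n(NO2) = 1.4903 mol; at 61.82% yield, n(NO2) = 0.92133 mol.
Step 2 (NO2:HNO3 = 3:2): theoretical n(HNO3) = 0.61422 mol, so theoretical mass = 0.61422 × 63.018 = 38.707 g.
At 86.88% yield, actual mass of HNO3 = 38.707 × 0.8688 = 33.629 g.

33.63 g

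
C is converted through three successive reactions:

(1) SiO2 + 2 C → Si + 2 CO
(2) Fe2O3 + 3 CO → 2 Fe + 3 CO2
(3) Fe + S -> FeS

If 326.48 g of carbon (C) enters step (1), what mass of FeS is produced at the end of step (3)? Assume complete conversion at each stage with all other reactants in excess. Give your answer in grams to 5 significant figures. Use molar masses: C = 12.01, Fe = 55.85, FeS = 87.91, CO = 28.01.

1593.2 g

n(C) = 326.48 / 12.01 = 27.1840 mol.
Reaction (1): C→CO ratio 2:2 ⇒ n(CO) = 27.1840 mol.
Reaction (2): CO→Fe ratio 3:2 ⇒ n(Fe) = 18.1227 mol.
Reaction (3): Fe→FeS ratio 1:1 ⇒ n(FeS) = 18.1227 mol.
Mass of FeS = 18.1227 × 87.91 = 1593.16 g.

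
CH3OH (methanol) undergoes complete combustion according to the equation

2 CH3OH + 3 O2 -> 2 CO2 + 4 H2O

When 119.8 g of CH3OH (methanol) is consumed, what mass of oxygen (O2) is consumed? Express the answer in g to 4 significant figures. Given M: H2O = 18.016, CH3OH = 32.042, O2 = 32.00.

179.5 g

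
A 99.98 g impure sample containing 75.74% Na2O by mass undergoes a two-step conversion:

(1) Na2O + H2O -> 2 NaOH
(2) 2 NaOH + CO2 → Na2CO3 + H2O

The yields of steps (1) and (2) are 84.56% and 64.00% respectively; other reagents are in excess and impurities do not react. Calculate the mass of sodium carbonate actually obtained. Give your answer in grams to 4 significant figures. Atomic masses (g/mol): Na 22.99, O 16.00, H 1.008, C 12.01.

70.08 g

Pure Na2O = 99.98 × 0.7574 = 75.725 g.
M(Na2O) = 2(22.99) + 16.00 = 61.98 g/mol.
M(Na2CO3) = 2(22.99) + 12.01 + 3(16.00) = 105.99 g/mol.
n(Na2O) = 75.725 / 61.98 = 1.2218 mol.
Step 1 (Na2O:NaOH = 1:2): theoretical n(NaOH) = 2.4435 mol; at 84.56% yield, n(NaOH) = 2.0662 mol.
Step 2 (NaOH:Na2CO3 = 2:1): theoretical n(Na2CO3) = 1.0331 mol, so theoretical mass = 1.0331 × 105.99 = 109.50 g.
At 64.00% yield, actual mass of Na2CO3 = 109.50 × 0.6400 = 70.080 g.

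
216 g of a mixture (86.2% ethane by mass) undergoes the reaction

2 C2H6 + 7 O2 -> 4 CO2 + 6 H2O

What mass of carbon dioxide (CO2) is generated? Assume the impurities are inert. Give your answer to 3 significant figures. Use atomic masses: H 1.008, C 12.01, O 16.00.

Mass of pure C2H6 = 216 g × 0.862 = 186.2 g.
M(C2H6) = 2(12.01) + 6(1.008) = 30.068 g/mol.
M(CO2) = 12.01 + 2(16.00) = 44.01 g/mol.
n(C2H6) = 186.2 g / 30.068 g/mol = 6.192 mol.
From the equation the C2H6:CO2 mole ratio is 2:4, so n(CO2) = 6.192 × 4/2 = 12.38 mol.
Mass of CO2 = 12.38 mol × 44.01 g/mol = 545.1 g.

545 g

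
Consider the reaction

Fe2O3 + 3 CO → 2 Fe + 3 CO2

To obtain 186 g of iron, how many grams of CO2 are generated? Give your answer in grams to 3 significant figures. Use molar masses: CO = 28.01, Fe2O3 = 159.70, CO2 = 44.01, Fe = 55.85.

220 g

n(Fe) = 186.0 g / 55.85 g/mol = 3.330 mol.
From the equation the Fe:CO2 mole ratio is 2:3, so n(CO2) = 3.330 × 3/2 = 4.996 mol.
Mass of CO2 = 4.996 mol × 44.01 g/mol = 219.9 g.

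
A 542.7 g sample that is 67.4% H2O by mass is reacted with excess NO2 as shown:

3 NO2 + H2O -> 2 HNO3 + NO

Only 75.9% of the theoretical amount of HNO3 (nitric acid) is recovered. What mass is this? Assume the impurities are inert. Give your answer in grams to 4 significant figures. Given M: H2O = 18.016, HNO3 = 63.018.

1942 g

Pure H2O available = 542.7 g × 0.674 = 365.78 g.
n(H2O) = 365.78 g / 18.016 g/mol = 20.303 mol.
From the equation the H2O:HNO3 mole ratio is 1:2, so n(HNO3) = 20.303 × 2/1 = 40.606 mol.
Mass of HNO3 = 40.606 mol × 63.018 g/mol = 2558.9 g.
Actual mass collected = 2558.9 g × 0.759 = 1942.2 g.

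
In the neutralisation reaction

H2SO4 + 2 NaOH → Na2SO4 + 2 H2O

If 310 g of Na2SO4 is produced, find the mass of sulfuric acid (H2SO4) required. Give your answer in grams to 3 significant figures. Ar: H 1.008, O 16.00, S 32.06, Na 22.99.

M(Na2SO4) = 2(22.99) + 32.06 + 4(16.00) = 142.04 g/mol.
M(H2SO4) = 2(1.008) + 32.06 + 4(16.00) = 98.076 g/mol.
n(Na2SO4) = 310.0 g / 142.04 g/mol = 2.182 mol.
From the equation the Na2SO4:H2SO4 mole ratio is 1:1, so n(H2SO4) = 2.182 × 1/1 = 2.182 mol.
Mass of H2SO4 = 2.182 mol × 98.076 g/mol = 214.0 g.

214 g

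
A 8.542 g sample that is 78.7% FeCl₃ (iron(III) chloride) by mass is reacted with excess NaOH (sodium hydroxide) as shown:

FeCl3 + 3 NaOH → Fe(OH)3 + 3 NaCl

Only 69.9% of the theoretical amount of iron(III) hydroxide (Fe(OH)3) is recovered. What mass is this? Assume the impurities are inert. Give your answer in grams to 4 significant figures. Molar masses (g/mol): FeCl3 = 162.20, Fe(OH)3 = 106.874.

3.096 g

Pure FeCl3 available = 8.542 g × 0.787 = 6.7226 g.
n(FeCl3) = 6.7226 g / 162.20 g/mol = 0.041446 mol.
From the equation the FeCl3:Fe(OH)3 mole ratio is 1:1, so n(Fe(OH)3) = 0.041446 × 1/1 = 0.041446 mol.
Mass of Fe(OH)3 = 0.041446 mol × 106.874 g/mol = 4.4295 g.
Actual mass collected = 4.4295 g × 0.699 = 3.0962 g.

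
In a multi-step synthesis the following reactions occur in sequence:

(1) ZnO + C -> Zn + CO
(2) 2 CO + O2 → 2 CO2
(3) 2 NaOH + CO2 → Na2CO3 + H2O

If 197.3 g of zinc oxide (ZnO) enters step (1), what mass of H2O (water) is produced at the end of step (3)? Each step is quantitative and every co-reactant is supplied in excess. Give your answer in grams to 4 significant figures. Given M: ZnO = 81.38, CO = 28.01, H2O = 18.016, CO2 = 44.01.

43.68 g

n(ZnO) = 197.3 / 81.38 = 2.4244 mol.
Reaction (1): ZnO→CO ratio 1:1 ⇒ n(CO) = 2.4244 mol.
Reaction (2): CO→CO2 ratio 2:2 ⇒ n(CO2) = 2.4244 mol.
Reaction (3): CO2→H2O ratio 1:1 ⇒ n(H2O) = 2.4244 mol.
Mass of H2O = 2.4244 × 18.016 = 43.679 g.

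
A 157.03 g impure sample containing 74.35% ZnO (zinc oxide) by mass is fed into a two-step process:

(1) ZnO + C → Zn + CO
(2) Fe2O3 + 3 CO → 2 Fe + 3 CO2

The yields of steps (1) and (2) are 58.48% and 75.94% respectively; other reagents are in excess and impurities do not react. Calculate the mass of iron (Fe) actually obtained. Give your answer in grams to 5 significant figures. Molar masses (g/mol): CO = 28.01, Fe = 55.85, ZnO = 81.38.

23.722 g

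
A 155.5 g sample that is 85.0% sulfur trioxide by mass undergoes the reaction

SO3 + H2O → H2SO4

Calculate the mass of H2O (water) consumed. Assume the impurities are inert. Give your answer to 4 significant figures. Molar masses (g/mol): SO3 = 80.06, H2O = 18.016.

Mass of pure SO3 = 155.5 g × 0.850 = 132.18 g.
n(SO3) = 132.18 g / 80.06 g/mol = 1.6509 mol.
From the equation the SO3:H2O mole ratio is 1:1, so n(H2O) = 1.6509 × 1/1 = 1.6509 mol.
Mass of H2O = 1.6509 mol × 18.016 g/mol = 29.744 g.

29.74 g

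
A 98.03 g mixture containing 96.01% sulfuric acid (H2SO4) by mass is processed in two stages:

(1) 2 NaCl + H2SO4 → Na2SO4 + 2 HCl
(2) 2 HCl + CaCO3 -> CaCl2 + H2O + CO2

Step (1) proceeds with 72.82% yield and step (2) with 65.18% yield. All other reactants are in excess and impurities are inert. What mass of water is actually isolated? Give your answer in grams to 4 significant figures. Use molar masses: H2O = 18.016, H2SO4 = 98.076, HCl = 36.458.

8.206 g

Pure H2SO4 = 98.03 × 0.9601 = 94.119 g.
n(H2SO4) = 94.119 / 98.076 = 0.95965 mol.
Step 1 (H2SO4:HCl = 1:2): theoretical n(HCl) = 1.9193 mol; at 72.82% yield, n(HCl) = 1.3976 mol.
Step 2 (HCl:H2O = 2:1): theoretical n(H2O) = 0.69882 mol, so theoretical mass = 0.69882 × 18.016 = 12.590 g.
At 65.18% yield, actual mass of H2O = 12.590 × 0.6518 = 8.2061 g.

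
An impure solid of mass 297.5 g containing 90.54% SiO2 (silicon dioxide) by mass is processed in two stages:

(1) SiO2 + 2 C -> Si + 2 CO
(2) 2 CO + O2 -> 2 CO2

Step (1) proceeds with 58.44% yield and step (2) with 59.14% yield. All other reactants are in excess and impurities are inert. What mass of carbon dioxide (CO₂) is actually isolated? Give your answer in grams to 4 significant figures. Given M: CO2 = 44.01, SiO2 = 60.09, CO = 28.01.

Pure SiO2 = 297.5 × 0.9054 = 269.36 g.
n(SiO2) = 269.36 / 60.09 = 4.4826 mol.
Step 1 (SiO2:CO = 1:2): theoretical n(CO) = 8.9651 mol; at 58.44% yield, n(CO) = 5.2392 mol.
Step 2 (CO:CO2 = 2:2): theoretical n(CO2) = 5.2392 mol, so theoretical mass = 5.2392 × 44.01 = 230.58 g.
At 59.14% yield, actual mass of CO2 = 230.58 × 0.5914 = 136.36 g.

136.4 g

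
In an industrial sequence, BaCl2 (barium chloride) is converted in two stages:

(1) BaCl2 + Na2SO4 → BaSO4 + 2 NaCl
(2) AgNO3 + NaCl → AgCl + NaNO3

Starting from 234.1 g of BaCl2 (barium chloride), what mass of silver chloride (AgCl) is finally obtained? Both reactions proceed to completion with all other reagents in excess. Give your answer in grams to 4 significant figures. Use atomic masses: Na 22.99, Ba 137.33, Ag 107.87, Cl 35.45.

322.3 g

M(BaCl2) = 137.33 + 2(35.45) = 208.23 g/mol.
M(AgCl) = 107.87 + 35.45 = 143.32 g/mol.
n(BaCl2) = 234.10 / 208.23 = 1.1242 mol.
Step 1 gives a 1:2 ratio of BaCl2 to NaCl, so n(NaCl) = 2.2485 mol.
In step 2 the NaCl:AgCl ratio is 1:1, so n(AgCl) = 2.2485 mol.
Mass of AgCl = 2.2485 × 143.32 = 322.25 g.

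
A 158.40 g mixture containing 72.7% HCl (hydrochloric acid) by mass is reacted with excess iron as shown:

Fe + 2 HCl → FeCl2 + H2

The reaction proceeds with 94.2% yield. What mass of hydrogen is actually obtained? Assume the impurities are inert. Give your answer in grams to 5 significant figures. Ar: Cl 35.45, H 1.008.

Pure HCl available = 158.40 g × 0.727 = 115.157 g.
M(HCl) = 1.008 + 35.45 = 36.458 g/mol.
M(H2) = 2(1.008) = 2.016 g/mol.
n(HCl) = 115.157 g / 36.458 g/mol = 3.15862 mol.
From the equation the HCl:H2 mole ratio is 2:1, so n(H2) = 3.15862 × 1/2 = 1.57931 mol.
Mass of H2 = 1.57931 mol × 2.016 g/mol = 3.18388 g.
Actual mass collected = 3.18388 g × 0.942 = 2.99922 g.

2.9992 g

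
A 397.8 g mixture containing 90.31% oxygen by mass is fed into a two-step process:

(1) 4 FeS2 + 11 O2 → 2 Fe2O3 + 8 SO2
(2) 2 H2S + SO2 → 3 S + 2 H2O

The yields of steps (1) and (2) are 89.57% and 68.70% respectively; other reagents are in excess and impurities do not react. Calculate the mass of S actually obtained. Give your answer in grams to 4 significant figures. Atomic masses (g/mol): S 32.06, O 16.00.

483.2 g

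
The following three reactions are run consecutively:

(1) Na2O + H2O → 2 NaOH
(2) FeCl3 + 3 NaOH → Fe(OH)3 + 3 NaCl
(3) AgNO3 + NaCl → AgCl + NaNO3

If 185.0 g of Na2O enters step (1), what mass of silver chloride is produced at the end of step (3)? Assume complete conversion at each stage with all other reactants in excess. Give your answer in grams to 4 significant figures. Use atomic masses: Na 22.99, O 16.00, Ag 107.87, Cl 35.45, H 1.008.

855.6 g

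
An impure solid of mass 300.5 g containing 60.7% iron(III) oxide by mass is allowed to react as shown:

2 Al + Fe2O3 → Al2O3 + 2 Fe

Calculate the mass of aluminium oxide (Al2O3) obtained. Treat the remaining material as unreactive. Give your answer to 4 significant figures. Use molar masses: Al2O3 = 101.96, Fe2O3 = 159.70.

Mass of pure Fe2O3 = 300.5 g × 0.607 = 182.40 g.
n(Fe2O3) = 182.40 g / 159.70 g/mol = 1.1422 mol.
From the equation the Fe2O3:Al2O3 mole ratio is 1:1, so n(Al2O3) = 1.1422 × 1/1 = 1.1422 mol.
Mass of Al2O3 = 1.1422 mol × 101.96 g/mol = 116.45 g.

116.5 g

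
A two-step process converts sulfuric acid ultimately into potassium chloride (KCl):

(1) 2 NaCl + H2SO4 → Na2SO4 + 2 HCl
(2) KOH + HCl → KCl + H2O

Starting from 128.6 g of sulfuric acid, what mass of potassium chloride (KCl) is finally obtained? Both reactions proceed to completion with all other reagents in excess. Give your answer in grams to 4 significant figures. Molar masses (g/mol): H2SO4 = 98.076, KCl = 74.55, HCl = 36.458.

195.5 g

n(H2SO4) = 128.60 / 98.076 = 1.3112 mol.
Step 1 gives a 1:2 ratio of H2SO4 to HCl, so n(HCl) = 2.6225 mol.
In step 2 the HCl:KCl ratio is 1:1, so n(KCl) = 2.6225 mol.
Mass of KCl = 2.6225 × 74.55 = 195.50 g.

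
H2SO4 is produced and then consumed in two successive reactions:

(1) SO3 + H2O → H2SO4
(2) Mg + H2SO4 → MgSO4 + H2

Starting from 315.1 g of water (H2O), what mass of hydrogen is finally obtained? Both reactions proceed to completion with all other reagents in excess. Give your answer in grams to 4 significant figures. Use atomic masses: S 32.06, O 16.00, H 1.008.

35.26 g

M(H2O) = 2(1.008) + 16.00 = 18.016 g/mol.
M(H2) = 2(1.008) = 2.016 g/mol.
n(H2O) = 315.10 / 18.016 = 17.490 mol.
Step 1 gives a 1:1 ratio of H2O to H2SO4, so n(H2SO4) = 17.490 mol.
In step 2 the H2SO4:H2 ratio is 1:1, so n(H2) = 17.490 mol.
Mass of H2 = 17.490 × 2.016 = 35.260 g.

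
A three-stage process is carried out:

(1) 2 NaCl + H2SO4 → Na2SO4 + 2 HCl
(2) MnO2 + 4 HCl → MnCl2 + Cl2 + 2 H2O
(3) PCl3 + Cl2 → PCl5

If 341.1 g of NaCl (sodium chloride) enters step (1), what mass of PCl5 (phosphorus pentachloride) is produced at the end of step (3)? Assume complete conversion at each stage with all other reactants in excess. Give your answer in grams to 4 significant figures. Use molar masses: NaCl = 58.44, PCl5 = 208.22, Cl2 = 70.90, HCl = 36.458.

n(NaCl) = 341.1 / 58.44 = 5.8368 mol.
Reaction (1): NaCl→HCl ratio 2:2 ⇒ n(HCl) = 5.8368 mol.
Reaction (2): HCl→Cl2 ratio 4:1 ⇒ n(Cl2) = 1.4592 mol.
Reaction (3): Cl2→PCl5 ratio 1:1 ⇒ n(PCl5) = 1.4592 mol.
Mass of PCl5 = 1.4592 × 208.22 = 303.83 g.

303.8 g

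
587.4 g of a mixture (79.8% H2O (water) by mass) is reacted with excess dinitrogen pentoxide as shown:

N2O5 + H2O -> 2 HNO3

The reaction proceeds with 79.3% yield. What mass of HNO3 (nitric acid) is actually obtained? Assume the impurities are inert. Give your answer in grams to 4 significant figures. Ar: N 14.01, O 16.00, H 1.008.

2600 g

Pure H2O available = 587.4 g × 0.798 = 468.75 g.
M(H2O) = 2(1.008) + 16.00 = 18.016 g/mol.
M(HNO3) = 1.008 + 14.01 + 3(16.00) = 63.018 g/mol.
n(H2O) = 468.75 g / 18.016 g/mol = 26.018 mol.
From the equation the H2O:HNO3 mole ratio is 1:2, so n(HNO3) = 26.018 × 2/1 = 52.037 mol.
Mass of HNO3 = 52.037 mol × 63.018 g/mol = 3279.2 g.
Actual mass collected = 3279.2 g × 0.793 = 2600.4 g.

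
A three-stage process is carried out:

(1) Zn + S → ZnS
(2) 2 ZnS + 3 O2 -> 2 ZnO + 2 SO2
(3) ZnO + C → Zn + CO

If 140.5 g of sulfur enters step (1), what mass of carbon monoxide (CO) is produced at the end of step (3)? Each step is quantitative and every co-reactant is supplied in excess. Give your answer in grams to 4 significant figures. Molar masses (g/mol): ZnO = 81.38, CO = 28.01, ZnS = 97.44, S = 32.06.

n(S) = 140.5 / 32.06 = 4.3824 mol.
Reaction (1): S→ZnS ratio 1:1 ⇒ n(ZnS) = 4.3824 mol.
Reaction (2): ZnS→ZnO ratio 2:2 ⇒ n(ZnO) = 4.3824 mol.
Reaction (3): ZnO→CO ratio 1:1 ⇒ n(CO) = 4.3824 mol.
Mass of CO = 4.3824 × 28.01 = 122.75 g.

122.8 g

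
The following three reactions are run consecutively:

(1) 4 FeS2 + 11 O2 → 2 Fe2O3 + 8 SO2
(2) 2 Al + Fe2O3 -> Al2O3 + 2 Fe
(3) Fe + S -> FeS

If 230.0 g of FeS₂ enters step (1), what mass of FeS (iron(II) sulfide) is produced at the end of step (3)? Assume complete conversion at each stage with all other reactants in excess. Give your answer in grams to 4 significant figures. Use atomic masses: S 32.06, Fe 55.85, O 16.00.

168.5 g

M(FeS2) = 55.85 + 2(32.06) = 119.97 g/mol.
M(FeS) = 55.85 + 32.06 = 87.91 g/mol.
n(FeS2) = 230.0 / 119.97 = 1.9171 mol.
Reaction (1): FeS2→Fe2O3 ratio 4:2 ⇒ n(Fe2O3) = 0.95857 mol.
Reaction (2): Fe2O3→Fe ratio 1:2 ⇒ n(Fe) = 1.9171 mol.
Reaction (3): Fe→FeS ratio 1:1 ⇒ n(FeS) = 1.9171 mol.
Mass of FeS = 1.9171 × 87.91 = 168.54 g.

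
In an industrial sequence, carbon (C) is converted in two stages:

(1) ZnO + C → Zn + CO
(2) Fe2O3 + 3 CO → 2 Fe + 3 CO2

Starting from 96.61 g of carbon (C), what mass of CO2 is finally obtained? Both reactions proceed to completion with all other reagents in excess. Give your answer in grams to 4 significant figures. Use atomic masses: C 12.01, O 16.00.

354.0 g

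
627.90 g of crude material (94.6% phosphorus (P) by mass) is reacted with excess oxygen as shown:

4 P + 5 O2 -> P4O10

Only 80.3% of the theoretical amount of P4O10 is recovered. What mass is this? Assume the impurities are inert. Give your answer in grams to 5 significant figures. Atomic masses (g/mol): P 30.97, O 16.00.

1093.0 g

Pure P available = 627.90 g × 0.946 = 593.993 g.
M(P) = 30.97 g/mol.
M(P4O10) = 4(30.97) + 10(16.00) = 283.88 g/mol.
n(P) = 593.993 g / 30.97 g/mol = 19.1796 mol.
From the equation the P:P4O10 mole ratio is 4:1, so n(P4O10) = 19.1796 × 1/4 = 4.79491 mol.
Mass of P4O10 = 4.79491 mol × 283.88 g/mol = 1361.18 g.
Actual mass collected = 1361.18 g × 0.803 = 1093.03 g.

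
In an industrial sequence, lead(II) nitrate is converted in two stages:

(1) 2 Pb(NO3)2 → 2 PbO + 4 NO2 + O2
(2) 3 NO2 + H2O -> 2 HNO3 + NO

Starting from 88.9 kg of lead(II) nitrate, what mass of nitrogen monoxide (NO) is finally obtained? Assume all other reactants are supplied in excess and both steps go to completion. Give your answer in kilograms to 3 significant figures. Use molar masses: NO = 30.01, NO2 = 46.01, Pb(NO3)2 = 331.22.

88.9 kg = 88900 g.
n(Pb(NO3)2) = 88900 / 331.22 = 268.4 mol.
Step 1 gives a 2:4 ratio of Pb(NO3)2 to NO2, so n(NO2) = 536.8 mol.
In step 2 the NO2:NO ratio is 3:1, so n(NO) = 178.9 mol.
Mass of NO = 178.9 × 30.01 = 5370 g = 5.37 kg.

5.37 kg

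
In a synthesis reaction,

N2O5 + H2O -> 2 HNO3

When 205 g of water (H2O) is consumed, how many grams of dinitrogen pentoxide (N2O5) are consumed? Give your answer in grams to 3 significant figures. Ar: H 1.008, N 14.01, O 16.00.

1230 g

M(H2O) = 2(1.008) + 16.00 = 18.016 g/mol.
M(N2O5) = 2(14.01) + 5(16.00) = 108.02 g/mol.
n(H2O) = 205.0 g / 18.016 g/mol = 11.38 mol.
From the equation the H2O:N2O5 mole ratio is 1:1, so n(N2O5) = 11.38 × 1/1 = 11.38 mol.
Mass of N2O5 = 11.38 mol × 108.02 g/mol = 1229 g.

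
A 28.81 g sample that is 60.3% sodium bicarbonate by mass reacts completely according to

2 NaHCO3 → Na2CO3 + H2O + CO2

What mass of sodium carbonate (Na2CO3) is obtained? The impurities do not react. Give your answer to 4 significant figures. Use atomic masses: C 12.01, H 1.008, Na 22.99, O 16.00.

10.96 g

Mass of pure NaHCO3 = 28.81 g × 0.603 = 17.372 g.
M(NaHCO3) = 22.99 + 1.008 + 12.01 + 3(16.00) = 84.008 g/mol.
M(Na2CO3) = 2(22.99) + 12.01 + 3(16.00) = 105.99 g/mol.
n(NaHCO3) = 17.372 g / 84.008 g/mol = 0.20679 mol.
From the equation the NaHCO3:Na2CO3 mole ratio is 2:1, so n(Na2CO3) = 0.20679 × 1/2 = 0.10340 mol.
Mass of Na2CO3 = 0.10340 mol × 105.99 g/mol = 10.959 g.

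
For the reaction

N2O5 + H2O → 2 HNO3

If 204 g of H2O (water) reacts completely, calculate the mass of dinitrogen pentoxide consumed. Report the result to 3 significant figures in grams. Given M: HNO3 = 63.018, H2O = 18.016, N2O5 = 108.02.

n(H2O) = 204.0 g / 18.016 g/mol = 11.32 mol.
From the equation the H2O:N2O5 mole ratio is 1:1, so n(N2O5) = 11.32 × 1/1 = 11.32 mol.
Mass of N2O5 = 11.32 mol × 108.02 g/mol = 1223 g.

1220 g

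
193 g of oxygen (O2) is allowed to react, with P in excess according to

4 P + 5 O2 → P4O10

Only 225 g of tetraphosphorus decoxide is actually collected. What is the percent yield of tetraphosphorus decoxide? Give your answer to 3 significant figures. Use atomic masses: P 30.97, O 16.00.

65.7 %

M(O2) = 2(16.00) = 32.00 g/mol.
M(P4O10) = 4(30.97) + 10(16.00) = 283.88 g/mol.
n(O2) = 193.0 g / 32.00 g/mol = 6.031 mol.
From the equation the O2:P4O10 mole ratio is 5:1, so n(P4O10) = 6.031 × 1/5 = 1.206 mol.
Mass of P4O10 = 1.206 mol × 283.88 g/mol = 342.4 g.
This is the theoretical yield. Percent yield = 225 g / 342.4 g × 100% = 65.71%.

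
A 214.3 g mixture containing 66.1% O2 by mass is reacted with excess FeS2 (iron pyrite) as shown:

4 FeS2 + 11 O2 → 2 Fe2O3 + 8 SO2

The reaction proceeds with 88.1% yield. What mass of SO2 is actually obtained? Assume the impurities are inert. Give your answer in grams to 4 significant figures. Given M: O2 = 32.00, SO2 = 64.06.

181.7 g

Pure O2 available = 214.3 g × 0.661 = 141.65 g.
n(O2) = 141.65 g / 32.00 g/mol = 4.4266 mol.
From the equation the O2:SO2 mole ratio is 11:8, so n(SO2) = 4.4266 × 8/11 = 3.2194 mol.
Mass of SO2 = 3.2194 mol × 64.06 g/mol = 206.23 g.
Actual mass collected = 206.23 g × 0.881 = 181.69 g.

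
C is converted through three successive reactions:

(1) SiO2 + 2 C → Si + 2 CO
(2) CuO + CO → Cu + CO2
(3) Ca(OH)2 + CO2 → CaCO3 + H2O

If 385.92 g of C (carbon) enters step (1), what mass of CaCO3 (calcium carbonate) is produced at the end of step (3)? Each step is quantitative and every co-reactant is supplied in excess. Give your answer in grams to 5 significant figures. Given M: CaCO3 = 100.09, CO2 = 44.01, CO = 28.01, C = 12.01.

3216.2 g

n(C) = 385.92 / 12.01 = 32.1332 mol.
Reaction (1): C→CO ratio 2:2 ⇒ n(CO) = 32.1332 mol.
Reaction (2): CO→CO2 ratio 1:1 ⇒ n(CO2) = 32.1332 mol.
Reaction (3): CO2→CaCO3 ratio 1:1 ⇒ n(CaCO3) = 32.1332 mol.
Mass of CaCO3 = 32.1332 × 100.09 = 3216.21 g.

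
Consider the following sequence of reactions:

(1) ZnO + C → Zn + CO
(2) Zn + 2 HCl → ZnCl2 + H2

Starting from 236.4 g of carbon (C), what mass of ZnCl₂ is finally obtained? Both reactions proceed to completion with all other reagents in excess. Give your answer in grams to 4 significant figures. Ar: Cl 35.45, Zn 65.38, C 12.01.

M(C) = 12.01 g/mol.
M(ZnCl2) = 65.38 + 2(35.45) = 136.28 g/mol.
n(C) = 236.40 / 12.01 = 19.684 mol.
Step 1 gives a 1:1 ratio of C to Zn, so n(Zn) = 19.684 mol.
In step 2 the Zn:ZnCl2 ratio is 1:1, so n(ZnCl2) = 19.684 mol.
Mass of ZnCl2 = 19.684 × 136.28 = 2682.5 g.

2682 g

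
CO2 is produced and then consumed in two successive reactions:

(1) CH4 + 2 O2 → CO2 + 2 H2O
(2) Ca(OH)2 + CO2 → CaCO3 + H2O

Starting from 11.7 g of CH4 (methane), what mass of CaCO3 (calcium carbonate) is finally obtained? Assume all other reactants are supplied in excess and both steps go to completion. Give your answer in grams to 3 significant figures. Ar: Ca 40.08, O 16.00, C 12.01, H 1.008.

M(CH4) = 12.01 + 4(1.008) = 16.042 g/mol.
M(CaCO3) = 40.08 + 12.01 + 3(16.00) = 100.09 g/mol.
n(CH4) = 11.70 / 16.042 = 0.7293 mol.
Step 1 gives a 1:1 ratio of CH4 to CO2, so n(CO2) = 0.7293 mol.
In step 2 the CO2:CaCO3 ratio is 1:1, so n(CaCO3) = 0.7293 mol.
Mass of CaCO3 = 0.7293 × 100.09 = 73.00 g.

73.0 g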